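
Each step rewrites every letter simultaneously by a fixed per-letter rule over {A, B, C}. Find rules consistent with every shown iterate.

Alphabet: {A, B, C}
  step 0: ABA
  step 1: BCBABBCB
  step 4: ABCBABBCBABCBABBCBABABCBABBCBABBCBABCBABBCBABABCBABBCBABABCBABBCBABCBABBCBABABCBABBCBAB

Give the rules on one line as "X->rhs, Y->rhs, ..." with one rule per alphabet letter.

A->BCB, B->AB, C->CB

  step 0 ⇒ step 1: ABA ⇒ BCB·AB·BCB
    A ↦ BCB
    B ↦ AB
    C ↦ CB  (constrained at step 1)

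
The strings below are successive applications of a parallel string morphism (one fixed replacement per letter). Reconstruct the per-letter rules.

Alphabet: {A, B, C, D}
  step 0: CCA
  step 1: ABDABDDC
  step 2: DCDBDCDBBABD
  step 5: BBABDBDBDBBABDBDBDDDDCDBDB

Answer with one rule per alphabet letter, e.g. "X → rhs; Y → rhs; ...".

  step 1 ⇒ step 2: ABDABDDC ⇒ DC·D·B·DC·D·B·B·ABD
    A ↦ DC
    B ↦ D
    C ↦ ABD
    D ↦ B

A->DC, B->D, C->ABD, D->B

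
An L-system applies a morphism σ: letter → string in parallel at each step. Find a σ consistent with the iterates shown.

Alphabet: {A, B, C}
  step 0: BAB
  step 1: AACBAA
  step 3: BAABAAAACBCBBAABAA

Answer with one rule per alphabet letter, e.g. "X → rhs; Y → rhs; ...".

  step 0 ⇒ step 1: BAB ⇒ AA·CB·AA
    A ↦ CB
    B ↦ AA
    C ↦ B  (constrained at step 1)

A->CB, B->AA, C->B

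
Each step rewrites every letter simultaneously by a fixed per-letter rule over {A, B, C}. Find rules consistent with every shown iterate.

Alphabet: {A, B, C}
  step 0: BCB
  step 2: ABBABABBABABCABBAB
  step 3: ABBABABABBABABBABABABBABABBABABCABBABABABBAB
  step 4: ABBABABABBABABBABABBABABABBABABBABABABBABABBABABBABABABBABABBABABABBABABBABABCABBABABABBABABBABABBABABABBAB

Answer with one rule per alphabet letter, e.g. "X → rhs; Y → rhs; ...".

A->ABB, B->AB, C->ABC

  step 3 ⇒ step 4: ABBABABABBABABBABABABBABABBABABCABBABABABBAB ⇒ ABB·AB·AB·ABB·AB·ABB·AB·ABB·AB·AB·ABB·AB·ABB·AB·AB·ABB·AB·ABB·AB·ABB·AB·AB·ABB·AB·ABB·AB·AB·ABB·AB·ABB·AB·ABC·ABB·AB·AB·ABB·AB·ABB·AB·ABB·AB·AB·ABB·AB
    A ↦ ABB
    B ↦ AB
    C ↦ ABC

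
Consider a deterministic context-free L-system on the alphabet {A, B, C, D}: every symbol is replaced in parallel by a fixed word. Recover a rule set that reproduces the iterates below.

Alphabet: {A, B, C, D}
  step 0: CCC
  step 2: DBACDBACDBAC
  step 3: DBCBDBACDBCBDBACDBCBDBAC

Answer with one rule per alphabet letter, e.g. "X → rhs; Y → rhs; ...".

A->DB, B->CB, C->AC, D->DB

  step 2 ⇒ step 3: DBACDBACDBAC ⇒ DB·CB·DB·AC·DB·CB·DB·AC·DB·CB·DB·AC
    A ↦ DB
    B ↦ CB
    C ↦ AC
    D ↦ DB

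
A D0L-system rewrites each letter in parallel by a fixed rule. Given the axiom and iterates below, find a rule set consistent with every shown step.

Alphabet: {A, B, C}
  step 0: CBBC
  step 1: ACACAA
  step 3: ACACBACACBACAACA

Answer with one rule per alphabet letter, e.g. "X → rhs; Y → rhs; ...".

  step 0 ⇒ step 1: CBBC ⇒ A·CA·CA·A
    B ↦ CA
    C ↦ A
    A ↦ CB  (constrained at step 1)

A->CB, B->CA, C->A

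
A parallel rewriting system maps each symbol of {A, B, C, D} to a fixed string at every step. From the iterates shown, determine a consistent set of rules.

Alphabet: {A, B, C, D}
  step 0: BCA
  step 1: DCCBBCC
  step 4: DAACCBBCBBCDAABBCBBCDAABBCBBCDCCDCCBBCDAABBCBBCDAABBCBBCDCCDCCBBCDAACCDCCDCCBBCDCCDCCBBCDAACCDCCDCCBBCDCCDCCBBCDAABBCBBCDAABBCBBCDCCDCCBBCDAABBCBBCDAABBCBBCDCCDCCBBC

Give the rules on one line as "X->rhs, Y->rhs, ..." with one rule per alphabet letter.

  step 0 ⇒ step 1: BCA ⇒ DCC·BBC·C
    A ↦ C
    B ↦ DCC
    C ↦ BBC
    D ↦ DAA  (constrained at step 1)

A->C, B->DCC, C->BBC, D->DAA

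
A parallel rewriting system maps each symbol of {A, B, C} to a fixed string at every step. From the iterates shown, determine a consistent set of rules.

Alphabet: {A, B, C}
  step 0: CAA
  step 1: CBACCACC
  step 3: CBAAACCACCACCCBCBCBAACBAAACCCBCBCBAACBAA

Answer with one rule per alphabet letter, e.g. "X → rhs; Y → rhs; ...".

A->ACC, B->AA, C->CB

  step 0 ⇒ step 1: CAA ⇒ CB·ACC·ACC
    A ↦ ACC
    C ↦ CB
    B ↦ AA  (constrained at step 1)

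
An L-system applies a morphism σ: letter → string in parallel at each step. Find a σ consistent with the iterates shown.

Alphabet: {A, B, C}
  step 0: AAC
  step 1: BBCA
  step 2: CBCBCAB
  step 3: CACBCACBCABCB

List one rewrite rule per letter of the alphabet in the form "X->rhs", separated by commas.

  step 2 ⇒ step 3: CBCBCAB ⇒ CA·CB·CA·CB·CA·B·CB
    A ↦ B
    B ↦ CB
    C ↦ CA

A->B, B->CB, C->CA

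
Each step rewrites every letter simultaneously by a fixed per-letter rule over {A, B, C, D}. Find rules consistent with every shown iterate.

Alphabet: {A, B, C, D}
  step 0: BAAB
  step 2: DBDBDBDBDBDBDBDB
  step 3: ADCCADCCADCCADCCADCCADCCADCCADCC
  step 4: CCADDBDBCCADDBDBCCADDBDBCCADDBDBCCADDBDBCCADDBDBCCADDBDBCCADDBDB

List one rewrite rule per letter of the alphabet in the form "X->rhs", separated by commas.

A->CC, B->CC, C->DB, D->AD

  step 3 ⇒ step 4: ADCCADCCADCCADCCADCCADCCADCCADCC ⇒ CC·AD·DB·DB·CC·AD·DB·DB·CC·AD·DB·DB·CC·AD·DB·DB·CC·AD·DB·DB·CC·AD·DB·DB·CC·AD·DB·DB·CC·AD·DB·DB
    A ↦ CC
    C ↦ DB
    D ↦ AD
  step 2 ⇒ step 3: DBDBDBDBDBDBDBDB ⇒ AD·CC·AD·CC·AD·CC·AD·CC·AD·CC·AD·CC·AD·CC·AD·CC
    B ↦ CC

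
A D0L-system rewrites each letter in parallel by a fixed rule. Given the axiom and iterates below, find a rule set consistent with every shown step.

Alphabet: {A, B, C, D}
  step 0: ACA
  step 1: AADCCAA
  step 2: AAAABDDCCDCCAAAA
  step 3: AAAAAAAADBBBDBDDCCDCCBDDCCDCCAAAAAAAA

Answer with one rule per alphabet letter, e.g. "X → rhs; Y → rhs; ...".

A->AA, B->DBB, C->DCC, D->BD

  step 2 ⇒ step 3: AAAABDDCCDCCAAAA ⇒ AA·AA·AA·AA·DBB·BD·BD·DCC·DCC·BD·DCC·DCC·AA·AA·AA·AA
    A ↦ AA
    B ↦ DBB
    C ↦ DCC
    D ↦ BD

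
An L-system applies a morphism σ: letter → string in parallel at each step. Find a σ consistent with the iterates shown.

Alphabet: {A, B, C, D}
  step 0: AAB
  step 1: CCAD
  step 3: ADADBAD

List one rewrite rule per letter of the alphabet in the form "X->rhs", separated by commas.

  step 0 ⇒ step 1: AAB ⇒ C·C·AD
    A ↦ C
    B ↦ AD
    C ↦ B  (constrained at step 1)
    D ↦ B  (constrained at step 1)

A->C, B->AD, C->B, D->B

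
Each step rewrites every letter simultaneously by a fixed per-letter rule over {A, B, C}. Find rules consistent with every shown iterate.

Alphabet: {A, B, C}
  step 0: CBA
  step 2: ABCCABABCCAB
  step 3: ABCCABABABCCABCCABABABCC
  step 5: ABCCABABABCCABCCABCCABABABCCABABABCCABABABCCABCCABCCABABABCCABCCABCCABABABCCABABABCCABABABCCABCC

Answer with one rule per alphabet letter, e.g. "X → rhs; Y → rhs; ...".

  step 2 ⇒ step 3: ABCCABABCCAB ⇒ ABC·C·AB·AB·ABC·C·ABC·C·AB·AB·ABC·C
    A ↦ ABC
    B ↦ C
    C ↦ AB

A->ABC, B->C, C->AB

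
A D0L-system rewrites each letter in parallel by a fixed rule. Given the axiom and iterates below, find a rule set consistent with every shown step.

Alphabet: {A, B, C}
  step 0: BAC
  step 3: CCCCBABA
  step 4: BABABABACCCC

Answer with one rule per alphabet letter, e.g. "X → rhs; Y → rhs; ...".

A->C, B->C, C->BA

  step 3 ⇒ step 4: CCCCBABA ⇒ BA·BA·BA·BA·C·C·C·C
    A ↦ C
    B ↦ C
    C ↦ BA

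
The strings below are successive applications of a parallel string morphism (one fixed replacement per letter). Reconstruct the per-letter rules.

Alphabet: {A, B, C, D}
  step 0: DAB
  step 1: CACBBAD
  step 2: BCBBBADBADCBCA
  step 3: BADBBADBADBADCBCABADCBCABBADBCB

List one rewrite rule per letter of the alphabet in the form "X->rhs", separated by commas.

  step 2 ⇒ step 3: BCBBBADBADCBCA ⇒ BAD·B·BAD·BAD·BAD·CB·CA·BAD·CB·CA·B·BAD·B·CB
    A ↦ CB
    B ↦ BAD
    C ↦ B
    D ↦ CA

A->CB, B->BAD, C->B, D->CA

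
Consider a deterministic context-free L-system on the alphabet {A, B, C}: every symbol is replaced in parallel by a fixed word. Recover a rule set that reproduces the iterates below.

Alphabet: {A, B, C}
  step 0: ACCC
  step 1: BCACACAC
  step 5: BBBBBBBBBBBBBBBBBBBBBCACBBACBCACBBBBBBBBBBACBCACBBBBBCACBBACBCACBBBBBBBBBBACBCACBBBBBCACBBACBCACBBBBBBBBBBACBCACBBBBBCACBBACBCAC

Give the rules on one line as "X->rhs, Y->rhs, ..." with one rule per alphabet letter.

A->BC, B->BB, C->AC

  step 0 ⇒ step 1: ACCC ⇒ BC·AC·AC·AC
    A ↦ BC
    C ↦ AC
    B ↦ BB  (constrained at step 1)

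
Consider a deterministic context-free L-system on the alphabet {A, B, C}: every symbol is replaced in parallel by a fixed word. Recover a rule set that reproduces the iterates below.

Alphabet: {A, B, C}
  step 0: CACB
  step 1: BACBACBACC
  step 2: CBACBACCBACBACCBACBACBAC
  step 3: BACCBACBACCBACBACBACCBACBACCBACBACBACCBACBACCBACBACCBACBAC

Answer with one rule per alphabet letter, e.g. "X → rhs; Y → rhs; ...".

  step 2 ⇒ step 3: CBACBACCBACBACCBACBACBAC ⇒ BAC·C·BAC·BAC·C·BAC·BAC·BAC·C·BAC·BAC·C·BAC·BAC·BAC·C·BAC·BAC·C·BAC·BAC·C·BAC·BAC
    A ↦ BAC
    B ↦ C
    C ↦ BAC

A->BAC, B->C, C->BAC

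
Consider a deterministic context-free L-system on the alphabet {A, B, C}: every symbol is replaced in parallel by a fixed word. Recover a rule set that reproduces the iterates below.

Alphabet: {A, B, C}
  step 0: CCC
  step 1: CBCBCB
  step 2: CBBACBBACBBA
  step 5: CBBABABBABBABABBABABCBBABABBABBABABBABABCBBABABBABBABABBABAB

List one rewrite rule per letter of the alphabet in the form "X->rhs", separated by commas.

  step 1 ⇒ step 2: CBCBCB ⇒ CB·BA·CB·BA·CB·BA
    B ↦ BA
    C ↦ CB
    A ↦ B  (constrained at step 2)

A->B, B->BA, C->CB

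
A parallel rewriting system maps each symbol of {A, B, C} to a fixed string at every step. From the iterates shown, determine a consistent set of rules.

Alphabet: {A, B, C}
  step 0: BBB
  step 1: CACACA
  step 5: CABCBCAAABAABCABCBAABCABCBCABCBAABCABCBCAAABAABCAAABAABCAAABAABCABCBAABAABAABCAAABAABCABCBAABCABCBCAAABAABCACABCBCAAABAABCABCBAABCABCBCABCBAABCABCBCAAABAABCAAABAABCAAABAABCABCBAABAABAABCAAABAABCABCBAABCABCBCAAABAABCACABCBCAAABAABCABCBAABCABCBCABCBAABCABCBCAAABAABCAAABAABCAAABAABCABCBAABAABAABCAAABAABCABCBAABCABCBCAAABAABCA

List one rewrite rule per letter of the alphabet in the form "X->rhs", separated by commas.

  step 0 ⇒ step 1: BBB ⇒ CA·CA·CA
    B ↦ CA
    A ↦ AAB  (constrained at step 1)
    C ↦ BCB  (constrained at step 1)

A->AAB, B->CA, C->BCB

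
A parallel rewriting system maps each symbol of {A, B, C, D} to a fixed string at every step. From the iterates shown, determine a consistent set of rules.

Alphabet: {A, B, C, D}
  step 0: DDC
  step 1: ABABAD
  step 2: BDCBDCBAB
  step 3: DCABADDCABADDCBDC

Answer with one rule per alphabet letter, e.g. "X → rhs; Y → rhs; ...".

A->B, B->DC, C->AD, D->AB

  step 2 ⇒ step 3: BDCBDCBAB ⇒ DC·AB·AD·DC·AB·AD·DC·B·DC
    A ↦ B
    B ↦ DC
    C ↦ AD
    D ↦ AB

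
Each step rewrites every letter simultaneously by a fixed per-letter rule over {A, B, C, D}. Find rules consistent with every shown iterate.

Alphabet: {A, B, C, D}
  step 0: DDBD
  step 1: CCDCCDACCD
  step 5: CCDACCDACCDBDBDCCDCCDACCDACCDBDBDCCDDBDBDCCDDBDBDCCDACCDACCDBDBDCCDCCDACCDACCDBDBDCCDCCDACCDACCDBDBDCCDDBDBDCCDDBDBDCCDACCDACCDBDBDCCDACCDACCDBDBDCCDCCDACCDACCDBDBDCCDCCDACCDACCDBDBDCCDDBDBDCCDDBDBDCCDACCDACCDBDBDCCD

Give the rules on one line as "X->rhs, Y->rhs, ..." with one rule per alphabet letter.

A->D, B->A, C->BD, D->CCD

  step 0 ⇒ step 1: DDBD ⇒ CCD·CCD·A·CCD
    B ↦ A
    D ↦ CCD
    A ↦ D  (constrained at step 1)
    C ↦ BD  (constrained at step 1)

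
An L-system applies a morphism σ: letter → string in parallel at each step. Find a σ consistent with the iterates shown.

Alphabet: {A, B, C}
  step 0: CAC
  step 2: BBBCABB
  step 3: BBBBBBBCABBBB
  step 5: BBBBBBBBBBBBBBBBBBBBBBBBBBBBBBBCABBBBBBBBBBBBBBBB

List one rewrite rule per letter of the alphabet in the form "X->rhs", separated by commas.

  step 2 ⇒ step 3: BBBCABB ⇒ BB·BB·BB·B·CA·BB·BB
    A ↦ CA
    B ↦ BB
    C ↦ B

A->CA, B->BB, C->B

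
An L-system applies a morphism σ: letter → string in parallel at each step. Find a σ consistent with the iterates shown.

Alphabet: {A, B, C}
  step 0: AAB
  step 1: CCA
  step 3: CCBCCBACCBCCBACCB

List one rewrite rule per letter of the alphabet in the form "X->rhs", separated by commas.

A->C, B->A, C->CCB

  step 0 ⇒ step 1: AAB ⇒ C·C·A
    A ↦ C
    B ↦ A
    C ↦ CCB  (constrained at step 1)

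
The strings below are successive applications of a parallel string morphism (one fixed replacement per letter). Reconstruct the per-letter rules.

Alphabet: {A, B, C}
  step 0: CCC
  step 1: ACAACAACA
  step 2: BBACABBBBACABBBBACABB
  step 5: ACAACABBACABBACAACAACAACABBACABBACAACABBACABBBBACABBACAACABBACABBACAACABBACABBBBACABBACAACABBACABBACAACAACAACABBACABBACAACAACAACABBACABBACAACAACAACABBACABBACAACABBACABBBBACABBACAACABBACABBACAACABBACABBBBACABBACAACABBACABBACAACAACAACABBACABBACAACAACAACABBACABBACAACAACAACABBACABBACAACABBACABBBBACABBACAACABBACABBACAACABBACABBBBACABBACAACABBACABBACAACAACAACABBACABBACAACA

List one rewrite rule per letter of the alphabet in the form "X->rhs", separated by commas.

A->BB, B->ACA, C->ACA

  step 1 ⇒ step 2: ACAACAACA ⇒ BB·ACA·BB·BB·ACA·BB·BB·ACA·BB
    A ↦ BB
    C ↦ ACA
    B ↦ ACA  (constrained at step 2)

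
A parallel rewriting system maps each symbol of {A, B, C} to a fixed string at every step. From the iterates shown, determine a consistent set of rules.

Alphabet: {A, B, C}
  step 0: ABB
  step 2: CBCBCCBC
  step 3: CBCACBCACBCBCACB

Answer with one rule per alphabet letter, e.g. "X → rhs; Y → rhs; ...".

  step 2 ⇒ step 3: CBCBCCBC ⇒ CB·CA·CB·CA·CB·CB·CA·CB
    B ↦ CA
    C ↦ CB
    A ↦ C  (constrained at step 0)

A->C, B->CA, C->CB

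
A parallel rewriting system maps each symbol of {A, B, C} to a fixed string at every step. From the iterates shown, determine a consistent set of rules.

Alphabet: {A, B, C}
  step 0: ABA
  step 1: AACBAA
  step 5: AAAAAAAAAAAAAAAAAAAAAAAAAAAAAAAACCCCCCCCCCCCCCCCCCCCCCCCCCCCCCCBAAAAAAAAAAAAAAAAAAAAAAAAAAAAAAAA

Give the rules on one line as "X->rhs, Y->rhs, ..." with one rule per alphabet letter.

A->AA, B->CB, C->CC

  step 0 ⇒ step 1: ABA ⇒ AA·CB·AA
    A ↦ AA
    B ↦ CB
    C ↦ CC  (constrained at step 1)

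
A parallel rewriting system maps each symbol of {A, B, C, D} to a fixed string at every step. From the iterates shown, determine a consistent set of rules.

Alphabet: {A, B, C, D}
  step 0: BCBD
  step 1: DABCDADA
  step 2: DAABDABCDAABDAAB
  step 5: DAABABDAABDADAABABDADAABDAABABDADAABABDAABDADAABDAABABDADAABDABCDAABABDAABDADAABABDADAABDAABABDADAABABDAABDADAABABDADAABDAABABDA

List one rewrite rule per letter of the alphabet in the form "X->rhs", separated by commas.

  step 1 ⇒ step 2: DABCDADA ⇒ DA·AB·DA·BC·DA·AB·DA·AB
    A ↦ AB
    B ↦ DA
    C ↦ BC
    D ↦ DA

A->AB, B->DA, C->BC, D->DA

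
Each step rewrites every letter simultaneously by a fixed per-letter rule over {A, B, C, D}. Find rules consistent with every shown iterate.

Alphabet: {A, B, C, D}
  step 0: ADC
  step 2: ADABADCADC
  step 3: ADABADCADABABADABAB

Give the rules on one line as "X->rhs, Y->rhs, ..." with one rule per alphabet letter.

  step 2 ⇒ step 3: ADABADCADC ⇒ AD·AB·AD·C·AD·AB·AB·AD·AB·AB
    A ↦ AD
    B ↦ C
    C ↦ AB
    D ↦ AB

A->AD, B->C, C->AB, D->AB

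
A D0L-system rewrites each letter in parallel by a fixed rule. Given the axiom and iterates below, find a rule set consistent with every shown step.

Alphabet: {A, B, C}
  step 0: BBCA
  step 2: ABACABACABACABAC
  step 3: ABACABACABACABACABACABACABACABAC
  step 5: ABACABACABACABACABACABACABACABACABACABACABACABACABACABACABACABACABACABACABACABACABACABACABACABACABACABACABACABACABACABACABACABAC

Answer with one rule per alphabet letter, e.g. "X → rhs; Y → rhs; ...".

A->AB, B->AC, C->AC

  step 2 ⇒ step 3: ABACABACABACABAC ⇒ AB·AC·AB·AC·AB·AC·AB·AC·AB·AC·AB·AC·AB·AC·AB·AC
    A ↦ AB
    B ↦ AC
    C ↦ AC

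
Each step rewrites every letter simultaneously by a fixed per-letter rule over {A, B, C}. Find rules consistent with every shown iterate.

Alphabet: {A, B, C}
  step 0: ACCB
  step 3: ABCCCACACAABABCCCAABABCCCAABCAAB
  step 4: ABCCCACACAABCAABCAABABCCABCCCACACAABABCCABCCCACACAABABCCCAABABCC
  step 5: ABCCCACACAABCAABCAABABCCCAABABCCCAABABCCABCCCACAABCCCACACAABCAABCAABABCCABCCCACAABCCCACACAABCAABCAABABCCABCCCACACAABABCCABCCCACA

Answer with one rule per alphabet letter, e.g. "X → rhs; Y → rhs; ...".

  step 4 ⇒ step 5: ABCCCACACAABCAABCAABABCCABCCCACACAABABCCABCCCACACAABABCCCAABABCC ⇒ AB·CC·CA·CA·CA·AB·CA·AB·CA·AB·AB·CC·CA·AB·AB·CC·CA·AB·AB·CC·AB·CC·CA·CA·AB·CC·CA·CA·CA·AB·CA·AB·CA·AB·AB·CC·AB·CC·CA·CA·AB·CC·CA·CA·CA·AB·CA·AB·CA·AB·AB·CC·AB·CC·CA·CA·CA·AB·AB·CC·AB·CC·CA·CA
    A ↦ AB
    B ↦ CC
    C ↦ CA

A->AB, B->CC, C->CA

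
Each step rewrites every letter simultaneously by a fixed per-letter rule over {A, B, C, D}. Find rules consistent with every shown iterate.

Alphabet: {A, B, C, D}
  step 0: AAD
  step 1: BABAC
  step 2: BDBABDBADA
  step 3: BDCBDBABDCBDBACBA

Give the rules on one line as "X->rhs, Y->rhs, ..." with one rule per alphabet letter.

  step 2 ⇒ step 3: BDBABDBADA ⇒ BD·C·BD·BA·BD·C·BD·BA·C·BA
    A ↦ BA
    B ↦ BD
    D ↦ C
  step 1 ⇒ step 2: BABAC ⇒ BD·BA·BD·BA·DA
    C ↦ DA

A->BA, B->BD, C->DA, D->C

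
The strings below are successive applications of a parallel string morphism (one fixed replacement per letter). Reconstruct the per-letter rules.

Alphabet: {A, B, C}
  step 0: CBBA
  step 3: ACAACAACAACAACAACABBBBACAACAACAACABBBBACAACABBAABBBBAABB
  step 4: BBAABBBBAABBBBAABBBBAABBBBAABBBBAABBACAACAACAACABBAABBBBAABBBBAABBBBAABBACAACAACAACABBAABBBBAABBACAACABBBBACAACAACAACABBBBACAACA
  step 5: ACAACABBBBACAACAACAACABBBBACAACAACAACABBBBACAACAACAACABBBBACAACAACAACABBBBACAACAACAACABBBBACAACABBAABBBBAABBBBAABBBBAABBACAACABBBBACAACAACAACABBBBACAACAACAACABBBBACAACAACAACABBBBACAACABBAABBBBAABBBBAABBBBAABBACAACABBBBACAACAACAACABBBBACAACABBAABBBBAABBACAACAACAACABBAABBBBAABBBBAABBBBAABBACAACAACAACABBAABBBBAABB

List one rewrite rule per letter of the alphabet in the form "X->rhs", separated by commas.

  step 4 ⇒ step 5: BBAABBBBAABBBBAABBBBAABBBBAABBBBAABBACAACAACAACABBAABBBBAABBBBAABBBBAABBACAACAACAACABBAABBBBAABBACAACABBBBACAACAACAACABBBBACAACA ⇒ ACA·ACA·BB·BB·ACA·ACA·ACA·ACA·BB·BB·ACA·ACA·ACA·ACA·BB·BB·ACA·ACA·ACA·ACA·BB·BB·ACA·ACA·ACA·ACA·BB·BB·ACA·ACA·ACA·ACA·BB·BB·ACA·ACA·BB·AA·BB·BB·AA·BB·BB·AA·BB·BB·AA·BB·ACA·ACA·BB·BB·ACA·ACA·ACA·ACA·BB·BB·ACA·ACA·ACA·ACA·BB·BB·ACA·ACA·ACA·ACA·BB·BB·ACA·ACA·BB·AA·BB·BB·AA·BB·BB·AA·BB·BB·AA·BB·ACA·ACA·BB·BB·ACA·ACA·ACA·ACA·BB·BB·ACA·ACA·BB·AA·BB·BB·AA·BB·ACA·ACA·ACA·ACA·BB·AA·BB·BB·AA·BB·BB·AA·BB·BB·AA·BB·ACA·ACA·ACA·ACA·BB·AA·BB·BB·AA·BB
    A ↦ BB
    B ↦ ACA
    C ↦ AA

A->BB, B->ACA, C->AA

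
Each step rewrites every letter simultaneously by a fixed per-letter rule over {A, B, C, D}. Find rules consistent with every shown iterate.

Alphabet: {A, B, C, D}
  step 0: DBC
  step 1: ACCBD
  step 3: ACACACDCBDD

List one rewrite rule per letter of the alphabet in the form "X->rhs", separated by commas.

  step 0 ⇒ step 1: DBC ⇒ AC·CB·D
    B ↦ CB
    C ↦ D
    D ↦ AC
    A ↦ D  (constrained at step 1)

A->D, B->CB, C->D, D->AC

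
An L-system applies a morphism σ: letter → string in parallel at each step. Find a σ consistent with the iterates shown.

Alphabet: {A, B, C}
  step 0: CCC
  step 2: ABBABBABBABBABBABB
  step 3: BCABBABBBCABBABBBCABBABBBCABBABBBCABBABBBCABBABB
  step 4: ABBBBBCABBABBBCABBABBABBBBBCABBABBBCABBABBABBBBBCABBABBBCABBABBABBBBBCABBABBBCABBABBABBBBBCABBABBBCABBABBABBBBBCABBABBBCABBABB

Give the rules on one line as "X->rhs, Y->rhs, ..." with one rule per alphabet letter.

A->BC, B->ABB, C->BB

  step 3 ⇒ step 4: BCABBABBBCABBABBBCABBABBBCABBABBBCABBABBBCABBABB ⇒ ABB·BB·BC·ABB·ABB·BC·ABB·ABB·ABB·BB·BC·ABB·ABB·BC·ABB·ABB·ABB·BB·BC·ABB·ABB·BC·ABB·ABB·ABB·BB·BC·ABB·ABB·BC·ABB·ABB·ABB·BB·BC·ABB·ABB·BC·ABB·ABB·ABB·BB·BC·ABB·ABB·BC·ABB·ABB
    A ↦ BC
    B ↦ ABB
    C ↦ BB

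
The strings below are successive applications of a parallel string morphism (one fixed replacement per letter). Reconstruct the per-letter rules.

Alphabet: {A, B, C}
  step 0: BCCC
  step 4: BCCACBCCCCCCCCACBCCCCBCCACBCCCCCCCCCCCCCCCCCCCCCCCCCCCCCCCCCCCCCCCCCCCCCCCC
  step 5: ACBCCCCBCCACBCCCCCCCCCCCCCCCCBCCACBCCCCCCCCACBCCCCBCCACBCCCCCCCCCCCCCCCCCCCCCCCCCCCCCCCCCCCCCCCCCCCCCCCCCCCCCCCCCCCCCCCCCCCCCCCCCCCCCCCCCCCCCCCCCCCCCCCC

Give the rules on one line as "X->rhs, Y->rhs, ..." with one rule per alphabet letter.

A->B, B->ACB, C->CC

  step 4 ⇒ step 5: BCCACBCCCCCCCCACBCCCCBCCACBCCCCCCCCCCCCCCCCCCCCCCCCCCCCCCCCCCCCCCCCCCCCCCCC ⇒ ACB·CC·CC·B·CC·ACB·CC·CC·CC·CC·CC·CC·CC·CC·B·CC·ACB·CC·CC·CC·CC·ACB·CC·CC·B·CC·ACB·CC·CC·CC·CC·CC·CC·CC·CC·CC·CC·CC·CC·CC·CC·CC·CC·CC·CC·CC·CC·CC·CC·CC·CC·CC·CC·CC·CC·CC·CC·CC·CC·CC·CC·CC·CC·CC·CC·CC·CC·CC·CC·CC·CC·CC·CC·CC·CC
    A ↦ B
    B ↦ ACB
    C ↦ CC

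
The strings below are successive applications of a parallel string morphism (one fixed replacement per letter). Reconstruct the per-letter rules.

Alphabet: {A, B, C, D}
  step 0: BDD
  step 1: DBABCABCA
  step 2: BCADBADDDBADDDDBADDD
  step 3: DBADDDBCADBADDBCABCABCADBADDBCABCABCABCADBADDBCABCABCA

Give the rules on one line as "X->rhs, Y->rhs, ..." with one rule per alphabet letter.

A->DD, B->DBA, C->D, D->BCA

  step 2 ⇒ step 3: BCADBADDDBADDDDBADDD ⇒ DBA·D·DD·BCA·DBA·DD·BCA·BCA·BCA·DBA·DD·BCA·BCA·BCA·BCA·DBA·DD·BCA·BCA·BCA
    A ↦ DD
    B ↦ DBA
    C ↦ D
    D ↦ BCA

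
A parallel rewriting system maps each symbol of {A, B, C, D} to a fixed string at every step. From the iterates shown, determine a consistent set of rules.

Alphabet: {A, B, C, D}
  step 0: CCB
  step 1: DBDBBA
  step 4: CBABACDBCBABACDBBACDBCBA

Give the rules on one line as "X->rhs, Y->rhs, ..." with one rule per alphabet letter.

  step 0 ⇒ step 1: CCB ⇒ DB·DB·BA
    B ↦ BA
    C ↦ DB
    A ↦ C  (constrained at step 1)
    D ↦ C  (constrained at step 1)

A->C, B->BA, C->DB, D->C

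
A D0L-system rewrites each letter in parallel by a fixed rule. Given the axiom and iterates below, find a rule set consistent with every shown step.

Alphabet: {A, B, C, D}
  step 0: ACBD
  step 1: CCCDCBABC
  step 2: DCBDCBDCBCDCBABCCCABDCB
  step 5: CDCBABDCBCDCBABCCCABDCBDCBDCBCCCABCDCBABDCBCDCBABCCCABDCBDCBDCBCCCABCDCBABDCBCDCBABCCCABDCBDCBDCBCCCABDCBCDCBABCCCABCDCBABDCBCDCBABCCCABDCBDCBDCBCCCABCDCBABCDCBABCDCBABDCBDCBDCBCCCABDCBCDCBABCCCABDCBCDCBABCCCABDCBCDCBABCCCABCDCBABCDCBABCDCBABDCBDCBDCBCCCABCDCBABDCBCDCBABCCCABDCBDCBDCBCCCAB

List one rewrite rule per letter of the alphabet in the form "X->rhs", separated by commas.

A->CCC, B->AB, C->DCB, D->C

  step 1 ⇒ step 2: CCCDCBABC ⇒ DCB·DCB·DCB·C·DCB·AB·CCC·AB·DCB
    A ↦ CCC
    B ↦ AB
    C ↦ DCB
    D ↦ C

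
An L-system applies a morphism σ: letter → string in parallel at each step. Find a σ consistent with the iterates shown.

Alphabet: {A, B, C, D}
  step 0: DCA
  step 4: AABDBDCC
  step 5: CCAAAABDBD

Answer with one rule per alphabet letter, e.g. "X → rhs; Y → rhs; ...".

  step 4 ⇒ step 5: AABDBDCC ⇒ C·C·A·A·A·A·BD·BD
    A ↦ C
    B ↦ A
    C ↦ BD
    D ↦ A

A->C, B->A, C->BD, D->A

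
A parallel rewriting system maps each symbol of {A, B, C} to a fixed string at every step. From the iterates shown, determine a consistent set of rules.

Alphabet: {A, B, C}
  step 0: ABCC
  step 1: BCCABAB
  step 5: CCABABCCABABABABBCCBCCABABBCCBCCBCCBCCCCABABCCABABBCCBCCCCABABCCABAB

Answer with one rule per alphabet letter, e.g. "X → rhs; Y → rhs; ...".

  step 0 ⇒ step 1: ABCC ⇒ B·CC·AB·AB
    A ↦ B
    B ↦ CC
    C ↦ AB

A->B, B->CC, C->AB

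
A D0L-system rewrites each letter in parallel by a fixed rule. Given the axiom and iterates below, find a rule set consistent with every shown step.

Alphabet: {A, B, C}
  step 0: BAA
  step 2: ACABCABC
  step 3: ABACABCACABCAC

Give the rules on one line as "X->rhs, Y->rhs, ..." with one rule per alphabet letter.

  step 2 ⇒ step 3: ACABCABC ⇒ AB·AC·AB·C·AC·AB·C·AC
    A ↦ AB
    B ↦ C
    C ↦ AC

A->AB, B->C, C->AC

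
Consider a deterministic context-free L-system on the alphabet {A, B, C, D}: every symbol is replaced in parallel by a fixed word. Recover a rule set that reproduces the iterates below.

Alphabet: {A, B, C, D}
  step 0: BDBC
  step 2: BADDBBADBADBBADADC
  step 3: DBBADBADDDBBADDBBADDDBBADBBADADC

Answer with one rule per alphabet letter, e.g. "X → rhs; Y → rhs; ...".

  step 2 ⇒ step 3: BADDBBADBADBBADADC ⇒ D·B·BAD·BAD·D·D·B·BAD·D·B·BAD·D·D·B·BAD·B·BAD·ADC
    A ↦ B
    B ↦ D
    C ↦ ADC
    D ↦ BAD

A->B, B->D, C->ADC, D->BAD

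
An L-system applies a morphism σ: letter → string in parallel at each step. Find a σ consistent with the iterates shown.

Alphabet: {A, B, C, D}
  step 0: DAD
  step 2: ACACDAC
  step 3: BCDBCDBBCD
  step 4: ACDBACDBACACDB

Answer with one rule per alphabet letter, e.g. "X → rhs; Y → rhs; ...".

  step 3 ⇒ step 4: BCDBCDBBCD ⇒ AC·D·B·AC·D·B·AC·AC·D·B
    B ↦ AC
    C ↦ D
    D ↦ B
  step 2 ⇒ step 3: ACACDAC ⇒ BC·D·BC·D·B·BC·D
    A ↦ BC

A->BC, B->AC, C->D, D->B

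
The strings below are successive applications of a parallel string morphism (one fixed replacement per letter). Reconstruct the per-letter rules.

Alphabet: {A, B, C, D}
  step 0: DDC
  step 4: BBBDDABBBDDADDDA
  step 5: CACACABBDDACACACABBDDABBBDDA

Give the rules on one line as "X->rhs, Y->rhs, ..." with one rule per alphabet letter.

  step 4 ⇒ step 5: BBBDDABBBDDADDDA ⇒ CA·CA·CA·B·B·DDA·CA·CA·CA·B·B·DDA·B·B·B·DDA
    A ↦ DDA
    B ↦ CA
    D ↦ B
    C ↦ D  (constrained at step 0)

A->DDA, B->CA, C->D, D->B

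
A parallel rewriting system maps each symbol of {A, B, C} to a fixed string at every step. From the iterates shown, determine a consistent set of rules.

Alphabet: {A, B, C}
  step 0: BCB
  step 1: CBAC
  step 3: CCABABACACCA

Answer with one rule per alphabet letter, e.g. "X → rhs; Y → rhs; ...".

A->CA, B->C, C->BA

  step 0 ⇒ step 1: BCB ⇒ C·BA·C
    B ↦ C
    C ↦ BA
    A ↦ CA  (constrained at step 1)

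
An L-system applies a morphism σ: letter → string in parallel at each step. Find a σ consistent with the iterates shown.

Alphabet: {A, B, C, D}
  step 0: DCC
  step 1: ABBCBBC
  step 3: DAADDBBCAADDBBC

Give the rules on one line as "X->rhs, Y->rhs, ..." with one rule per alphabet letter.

  step 0 ⇒ step 1: DCC ⇒ A·BBC·BBC
    C ↦ BBC
    D ↦ A
    A ↦ B  (constrained at step 1)
    B ↦ D  (constrained at step 1)

A->B, B->D, C->BBC, D->A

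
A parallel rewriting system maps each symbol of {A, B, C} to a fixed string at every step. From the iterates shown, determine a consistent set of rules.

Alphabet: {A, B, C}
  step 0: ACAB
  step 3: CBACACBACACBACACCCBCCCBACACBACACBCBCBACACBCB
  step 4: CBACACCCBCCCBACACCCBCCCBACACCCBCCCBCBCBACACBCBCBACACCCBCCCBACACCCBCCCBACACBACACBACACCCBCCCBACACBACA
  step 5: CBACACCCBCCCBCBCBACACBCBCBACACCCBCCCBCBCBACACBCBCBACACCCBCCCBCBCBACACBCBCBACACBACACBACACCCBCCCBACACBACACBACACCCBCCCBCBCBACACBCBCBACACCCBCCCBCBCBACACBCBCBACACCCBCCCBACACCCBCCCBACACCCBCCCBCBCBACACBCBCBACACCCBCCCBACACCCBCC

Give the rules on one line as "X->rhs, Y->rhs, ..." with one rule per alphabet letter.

  step 4 ⇒ step 5: CBACACCCBCCCBACACCCBCCCBACACCCBCCCBCBCBACACBCBCBACACCCBCCCBACACCCBCCCBACACBACACBACACCCBCCCBACACBACA ⇒ CB·ACA·CC·CB·CC·CB·CB·CB·ACA·CB·CB·CB·ACA·CC·CB·CC·CB·CB·CB·ACA·CB·CB·CB·ACA·CC·CB·CC·CB·CB·CB·ACA·CB·CB·CB·ACA·CB·ACA·CB·ACA·CC·CB·CC·CB·ACA·CB·ACA·CB·ACA·CC·CB·CC·CB·CB·CB·ACA·CB·CB·CB·ACA·CC·CB·CC·CB·CB·CB·ACA·CB·CB·CB·ACA·CC·CB·CC·CB·ACA·CC·CB·CC·CB·ACA·CC·CB·CC·CB·CB·CB·ACA·CB·CB·CB·ACA·CC·CB·CC·CB·ACA·CC·CB·CC
    A ↦ CC
    B ↦ ACA
    C ↦ CB

A->CC, B->ACA, C->CB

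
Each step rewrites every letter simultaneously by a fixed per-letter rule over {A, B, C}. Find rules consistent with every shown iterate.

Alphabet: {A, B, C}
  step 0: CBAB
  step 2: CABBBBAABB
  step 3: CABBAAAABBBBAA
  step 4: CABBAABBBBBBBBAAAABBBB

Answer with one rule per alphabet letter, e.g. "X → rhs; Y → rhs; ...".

  step 3 ⇒ step 4: CABBAAAABBBBAA ⇒ CA·BB·A·A·BB·BB·BB·BB·A·A·A·A·BB·BB
    A ↦ BB
    B ↦ A
    C ↦ CA

A->BB, B->A, C->CA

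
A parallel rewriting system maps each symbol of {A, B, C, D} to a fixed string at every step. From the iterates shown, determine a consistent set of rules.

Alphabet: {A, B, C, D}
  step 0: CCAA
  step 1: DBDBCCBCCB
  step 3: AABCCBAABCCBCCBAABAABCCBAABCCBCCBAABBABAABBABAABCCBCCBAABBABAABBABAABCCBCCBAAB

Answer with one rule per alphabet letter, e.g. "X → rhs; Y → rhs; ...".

A->CCB, B->AAB, C->DB, D->BAB

  step 0 ⇒ step 1: CCAA ⇒ DB·DB·CCB·CCB
    A ↦ CCB
    C ↦ DB
    B ↦ AAB  (constrained at step 1)
    D ↦ BAB  (constrained at step 1)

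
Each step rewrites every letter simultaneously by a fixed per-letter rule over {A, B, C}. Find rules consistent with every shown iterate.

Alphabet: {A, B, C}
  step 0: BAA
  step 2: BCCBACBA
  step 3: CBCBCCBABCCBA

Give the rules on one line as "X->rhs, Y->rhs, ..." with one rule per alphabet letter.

A->BA, B->C, C->BC

  step 2 ⇒ step 3: BCCBACBA ⇒ C·BC·BC·C·BA·BC·C·BA
    A ↦ BA
    B ↦ C
    C ↦ BC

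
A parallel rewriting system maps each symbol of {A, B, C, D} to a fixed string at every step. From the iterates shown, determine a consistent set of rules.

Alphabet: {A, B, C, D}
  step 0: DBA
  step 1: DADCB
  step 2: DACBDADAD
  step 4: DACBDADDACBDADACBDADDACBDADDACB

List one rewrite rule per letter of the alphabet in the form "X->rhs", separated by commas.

A->CB, B->D, C->DA, D->DA

  step 1 ⇒ step 2: DADCB ⇒ DA·CB·DA·DA·D
    A ↦ CB
    B ↦ D
    C ↦ DA
    D ↦ DA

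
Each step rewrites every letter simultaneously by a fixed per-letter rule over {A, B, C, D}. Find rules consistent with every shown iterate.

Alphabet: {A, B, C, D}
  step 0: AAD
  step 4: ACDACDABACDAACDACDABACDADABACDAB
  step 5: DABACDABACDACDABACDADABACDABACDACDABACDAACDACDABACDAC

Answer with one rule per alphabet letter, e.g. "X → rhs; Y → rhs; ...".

  step 4 ⇒ step 5: ACDACDABACDAACDACDABACDADABACDAB ⇒ DA·B·AC·DA·B·AC·DA·C·DA·B·AC·DA·DA·B·AC·DA·B·AC·DA·C·DA·B·AC·DA·AC·DA·C·DA·B·AC·DA·C
    A ↦ DA
    B ↦ C
    C ↦ B
    D ↦ AC

A->DA, B->C, C->B, D->AC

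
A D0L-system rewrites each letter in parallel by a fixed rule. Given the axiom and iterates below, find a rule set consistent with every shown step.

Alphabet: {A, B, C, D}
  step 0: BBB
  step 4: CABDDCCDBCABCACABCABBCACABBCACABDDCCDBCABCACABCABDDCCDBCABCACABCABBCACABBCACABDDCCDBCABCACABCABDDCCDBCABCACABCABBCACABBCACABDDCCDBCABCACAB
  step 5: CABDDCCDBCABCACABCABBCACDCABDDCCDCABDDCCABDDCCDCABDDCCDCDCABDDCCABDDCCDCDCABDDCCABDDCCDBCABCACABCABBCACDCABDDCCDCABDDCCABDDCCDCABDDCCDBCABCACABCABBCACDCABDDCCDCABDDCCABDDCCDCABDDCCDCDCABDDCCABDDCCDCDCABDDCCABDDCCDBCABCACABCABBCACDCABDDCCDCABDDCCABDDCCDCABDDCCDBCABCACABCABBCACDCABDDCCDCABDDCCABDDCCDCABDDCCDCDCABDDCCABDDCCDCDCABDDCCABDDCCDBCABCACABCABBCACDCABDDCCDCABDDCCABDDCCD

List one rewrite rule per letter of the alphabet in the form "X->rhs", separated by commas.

A->DDC, B->CD, C->CAB, D->BCA

  step 4 ⇒ step 5: CABDDCCDBCABCACABCABBCACABBCACABDDCCDBCABCACABCABDDCCDBCABCACABCABBCACABBCACABDDCCDBCABCACABCABDDCCDBCABCACABCABBCACABBCACABDDCCDBCABCACAB ⇒ CAB·DDC·CD·BCA·BCA·CAB·CAB·BCA·CD·CAB·DDC·CD·CAB·DDC·CAB·DDC·CD·CAB·DDC·CD·CD·CAB·DDC·CAB·DDC·CD·CD·CAB·DDC·CAB·DDC·CD·BCA·BCA·CAB·CAB·BCA·CD·CAB·DDC·CD·CAB·DDC·CAB·DDC·CD·CAB·DDC·CD·BCA·BCA·CAB·CAB·BCA·CD·CAB·DDC·CD·CAB·DDC·CAB·DDC·CD·CAB·DDC·CD·CD·CAB·DDC·CAB·DDC·CD·CD·CAB·DDC·CAB·DDC·CD·BCA·BCA·CAB·CAB·BCA·CD·CAB·DDC·CD·CAB·DDC·CAB·DDC·CD·CAB·DDC·CD·BCA·BCA·CAB·CAB·BCA·CD·CAB·DDC·CD·CAB·DDC·CAB·DDC·CD·CAB·DDC·CD·CD·CAB·DDC·CAB·DDC·CD·CD·CAB·DDC·CAB·DDC·CD·BCA·BCA·CAB·CAB·BCA·CD·CAB·DDC·CD·CAB·DDC·CAB·DDC·CD
    A ↦ DDC
    B ↦ CD
    C ↦ CAB
    D ↦ BCA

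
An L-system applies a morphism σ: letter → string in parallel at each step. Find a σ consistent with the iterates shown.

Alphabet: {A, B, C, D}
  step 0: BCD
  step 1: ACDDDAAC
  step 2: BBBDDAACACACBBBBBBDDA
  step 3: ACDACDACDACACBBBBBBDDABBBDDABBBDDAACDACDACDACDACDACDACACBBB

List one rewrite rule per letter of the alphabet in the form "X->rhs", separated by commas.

A->BBB, B->ACD, C->DDA, D->AC

  step 2 ⇒ step 3: BBBDDAACACACBBBBBBDDA ⇒ ACD·ACD·ACD·AC·AC·BBB·BBB·DDA·BBB·DDA·BBB·DDA·ACD·ACD·ACD·ACD·ACD·ACD·AC·AC·BBB
    A ↦ BBB
    B ↦ ACD
    C ↦ DDA
    D ↦ AC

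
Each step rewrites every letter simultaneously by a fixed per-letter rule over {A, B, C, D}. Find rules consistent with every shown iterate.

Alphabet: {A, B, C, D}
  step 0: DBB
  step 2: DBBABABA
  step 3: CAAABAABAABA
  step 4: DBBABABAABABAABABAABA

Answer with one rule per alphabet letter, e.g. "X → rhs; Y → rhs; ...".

A->BA, B->A, C->DB, D->CA

  step 3 ⇒ step 4: CAAABAABAABA ⇒ DB·BA·BA·BA·A·BA·BA·A·BA·BA·A·BA
    A ↦ BA
    B ↦ A
    C ↦ DB
  step 2 ⇒ step 3: DBBABABA ⇒ CA·A·A·BA·A·BA·A·BA
    D ↦ CA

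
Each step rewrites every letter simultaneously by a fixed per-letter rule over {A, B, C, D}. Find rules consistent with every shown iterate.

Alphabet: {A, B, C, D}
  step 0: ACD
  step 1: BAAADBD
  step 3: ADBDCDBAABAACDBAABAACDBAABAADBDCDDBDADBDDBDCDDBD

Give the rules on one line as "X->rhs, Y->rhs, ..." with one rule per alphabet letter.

  step 0 ⇒ step 1: ACD ⇒ BAA·A·DBD
    A ↦ BAA
    C ↦ A
    D ↦ DBD
    B ↦ CD  (constrained at step 1)

A->BAA, B->CD, C->A, D->DBD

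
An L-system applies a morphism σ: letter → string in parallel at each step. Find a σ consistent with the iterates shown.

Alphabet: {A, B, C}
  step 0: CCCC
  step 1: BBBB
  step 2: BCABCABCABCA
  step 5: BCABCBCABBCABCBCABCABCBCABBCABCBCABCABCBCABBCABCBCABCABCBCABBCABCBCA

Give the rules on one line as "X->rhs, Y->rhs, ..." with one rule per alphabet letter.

  step 1 ⇒ step 2: BBBB ⇒ BCA·BCA·BCA·BCA
    B ↦ BCA
    A ↦ C  (constrained at step 2)
  step 0 ⇒ step 1: CCCC ⇒ B·B·B·B
    C ↦ B

A->C, B->BCA, C->B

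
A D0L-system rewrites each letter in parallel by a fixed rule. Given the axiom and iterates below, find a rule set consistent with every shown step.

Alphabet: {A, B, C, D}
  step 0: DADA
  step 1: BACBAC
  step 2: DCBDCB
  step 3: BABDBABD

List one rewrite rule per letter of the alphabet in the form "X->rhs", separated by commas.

A->C, B->D, C->B, D->BA

  step 2 ⇒ step 3: DCBDCB ⇒ BA·B·D·BA·B·D
    B ↦ D
    C ↦ B
    D ↦ BA
  step 0 ⇒ step 1: DADA ⇒ BA·C·BA·C
    A ↦ C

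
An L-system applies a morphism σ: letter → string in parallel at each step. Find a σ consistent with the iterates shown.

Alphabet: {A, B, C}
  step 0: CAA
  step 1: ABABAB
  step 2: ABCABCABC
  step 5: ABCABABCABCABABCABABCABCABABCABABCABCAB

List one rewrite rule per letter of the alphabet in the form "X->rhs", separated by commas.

A->AB, B->C, C->AB

  step 1 ⇒ step 2: ABABAB ⇒ AB·C·AB·C·AB·C
    A ↦ AB
    B ↦ C
  step 0 ⇒ step 1: CAA ⇒ AB·AB·AB
    C ↦ AB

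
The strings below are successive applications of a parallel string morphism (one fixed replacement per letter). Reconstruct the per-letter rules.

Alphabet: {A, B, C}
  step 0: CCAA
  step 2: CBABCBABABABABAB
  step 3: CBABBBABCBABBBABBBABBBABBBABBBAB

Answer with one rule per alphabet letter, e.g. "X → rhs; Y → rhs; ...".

A->BB, B->AB, C->CB

  step 2 ⇒ step 3: CBABCBABABABABAB ⇒ CB·AB·BB·AB·CB·AB·BB·AB·BB·AB·BB·AB·BB·AB·BB·AB
    A ↦ BB
    B ↦ AB
    C ↦ CB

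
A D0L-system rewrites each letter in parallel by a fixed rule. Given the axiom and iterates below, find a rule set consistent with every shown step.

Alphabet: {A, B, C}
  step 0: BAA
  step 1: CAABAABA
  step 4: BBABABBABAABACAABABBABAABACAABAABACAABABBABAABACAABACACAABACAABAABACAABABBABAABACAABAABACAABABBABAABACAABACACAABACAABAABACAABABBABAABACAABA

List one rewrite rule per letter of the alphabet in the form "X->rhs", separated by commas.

A->ABA, B->CA, C->BB

  step 0 ⇒ step 1: BAA ⇒ CA·ABA·ABA
    A ↦ ABA
    B ↦ CA
    C ↦ BB  (constrained at step 1)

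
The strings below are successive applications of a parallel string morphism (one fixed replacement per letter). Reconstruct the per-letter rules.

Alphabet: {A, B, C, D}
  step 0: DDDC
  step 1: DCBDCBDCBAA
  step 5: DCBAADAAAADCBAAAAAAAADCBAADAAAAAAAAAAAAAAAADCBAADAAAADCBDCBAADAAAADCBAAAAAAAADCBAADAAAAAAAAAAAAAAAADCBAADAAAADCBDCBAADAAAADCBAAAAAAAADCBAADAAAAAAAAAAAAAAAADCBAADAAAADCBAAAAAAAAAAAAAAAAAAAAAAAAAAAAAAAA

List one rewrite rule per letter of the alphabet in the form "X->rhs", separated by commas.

  step 0 ⇒ step 1: DDDC ⇒ DCB·DCB·DCB·AA
    C ↦ AA
    D ↦ DCB
    A ↦ AA  (constrained at step 1)
    B ↦ D  (constrained at step 1)

A->AA, B->D, C->AA, D->DCB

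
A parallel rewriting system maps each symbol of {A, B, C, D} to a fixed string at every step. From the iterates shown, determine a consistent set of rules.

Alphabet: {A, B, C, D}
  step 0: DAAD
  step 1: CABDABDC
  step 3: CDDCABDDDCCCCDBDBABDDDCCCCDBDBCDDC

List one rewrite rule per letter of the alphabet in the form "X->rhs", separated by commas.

A->ABD, B->DDC, C->DB, D->C

  step 0 ⇒ step 1: DAAD ⇒ C·ABD·ABD·C
    A ↦ ABD
    D ↦ C
    B ↦ DDC  (constrained at step 1)
    C ↦ DB  (constrained at step 1)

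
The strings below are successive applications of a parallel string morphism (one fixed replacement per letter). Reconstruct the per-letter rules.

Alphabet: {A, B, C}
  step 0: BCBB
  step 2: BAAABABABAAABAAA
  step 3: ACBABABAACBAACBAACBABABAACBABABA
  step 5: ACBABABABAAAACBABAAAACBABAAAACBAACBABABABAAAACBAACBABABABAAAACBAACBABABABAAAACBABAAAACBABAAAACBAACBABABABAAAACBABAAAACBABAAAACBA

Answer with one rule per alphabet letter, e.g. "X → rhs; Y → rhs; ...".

  step 2 ⇒ step 3: BAAABABABAAABAAA ⇒ AC·BA·BA·BA·AC·BA·AC·BA·AC·BA·BA·BA·AC·BA·BA·BA
    A ↦ BA
    B ↦ AC
    C ↦ AA  (constrained at step 0)

A->BA, B->AC, C->AA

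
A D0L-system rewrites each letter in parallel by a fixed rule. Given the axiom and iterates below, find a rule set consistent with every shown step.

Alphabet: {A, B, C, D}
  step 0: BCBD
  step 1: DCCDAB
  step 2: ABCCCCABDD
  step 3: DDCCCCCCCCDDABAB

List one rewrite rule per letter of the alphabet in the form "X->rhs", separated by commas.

  step 2 ⇒ step 3: ABCCCCABDD ⇒ D·D·CC·CC·CC·CC·D·D·AB·AB
    A ↦ D
    B ↦ D
    C ↦ CC
    D ↦ AB

A->D, B->D, C->CC, D->AB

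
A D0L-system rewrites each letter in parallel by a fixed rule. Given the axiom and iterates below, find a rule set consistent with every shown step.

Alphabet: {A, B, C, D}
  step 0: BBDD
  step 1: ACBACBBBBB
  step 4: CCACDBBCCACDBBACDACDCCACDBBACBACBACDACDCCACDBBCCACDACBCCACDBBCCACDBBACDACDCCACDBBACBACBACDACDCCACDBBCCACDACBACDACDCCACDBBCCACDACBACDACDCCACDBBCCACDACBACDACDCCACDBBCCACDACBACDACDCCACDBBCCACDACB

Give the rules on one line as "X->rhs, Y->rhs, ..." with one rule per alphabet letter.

A->CC, B->ACB, C->ACD, D->BB

  step 0 ⇒ step 1: BBDD ⇒ ACB·ACB·BB·BB
    B ↦ ACB
    D ↦ BB
    A ↦ CC  (constrained at step 1)
    C ↦ ACD  (constrained at step 1)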